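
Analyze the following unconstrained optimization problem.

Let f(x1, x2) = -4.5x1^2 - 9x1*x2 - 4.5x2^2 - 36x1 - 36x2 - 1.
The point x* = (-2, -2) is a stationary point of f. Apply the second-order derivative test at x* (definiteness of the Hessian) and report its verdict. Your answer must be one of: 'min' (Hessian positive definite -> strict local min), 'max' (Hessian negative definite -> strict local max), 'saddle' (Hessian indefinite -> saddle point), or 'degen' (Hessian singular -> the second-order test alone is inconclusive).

Compute the Hessian H = grad^2 f:
  H = [[-9, -9], [-9, -9]]
Verify stationarity: grad f(x*) = H x* + g = (0, 0).
Eigenvalues of H: -18, 0.
H has a zero eigenvalue (singular; negative semidefinite but not definite), so H is neither positive definite, negative definite, nor indefinite. The second-order test alone is inconclusive -> degen.
(Indeed, f is constant along the null direction of H through x*, so x* is not a strict local extremum.)

degen


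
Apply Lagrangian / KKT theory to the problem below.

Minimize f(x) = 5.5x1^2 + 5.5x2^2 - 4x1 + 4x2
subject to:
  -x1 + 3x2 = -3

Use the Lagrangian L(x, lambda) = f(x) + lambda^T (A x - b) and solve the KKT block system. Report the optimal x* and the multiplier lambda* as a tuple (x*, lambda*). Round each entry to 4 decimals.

Form the Lagrangian:
  L(x, lambda) = (1/2) x^T Q x + c^T x + lambda^T (A x - b)
Stationarity (grad_x L = 0): Q x + c + A^T lambda = 0.
Primal feasibility: A x = b.

This gives the KKT block system:
  [ Q   A^T ] [ x     ]   [-c ]
  [ A    0  ] [ lambda ] = [ b ]

Solving the linear system:
  x*      = (0.5182, -0.8273)
  lambda* = (1.7)
  f(x*)   = -0.1409

x* = (0.5182, -0.8273), lambda* = (1.7)


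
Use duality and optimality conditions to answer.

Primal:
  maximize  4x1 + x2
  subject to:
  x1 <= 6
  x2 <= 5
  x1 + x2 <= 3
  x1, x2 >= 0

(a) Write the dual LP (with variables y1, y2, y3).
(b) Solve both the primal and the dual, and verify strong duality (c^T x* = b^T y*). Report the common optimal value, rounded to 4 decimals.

The standard primal-dual pair for 'max c^T x s.t. A x <= b, x >= 0' is:
  Dual:  min b^T y  s.t.  A^T y >= c,  y >= 0.

So the dual LP is:
  minimize  6y1 + 5y2 + 3y3
  subject to:
    y1 + y3 >= 4
    y2 + y3 >= 1
    y1, y2, y3 >= 0

Solving the primal: x* = (3, 0).
  primal value c^T x* = 12.
Solving the dual: y* = (0, 0, 4).
  dual value b^T y* = 12.
Strong duality: c^T x* = b^T y*. Confirmed.

12


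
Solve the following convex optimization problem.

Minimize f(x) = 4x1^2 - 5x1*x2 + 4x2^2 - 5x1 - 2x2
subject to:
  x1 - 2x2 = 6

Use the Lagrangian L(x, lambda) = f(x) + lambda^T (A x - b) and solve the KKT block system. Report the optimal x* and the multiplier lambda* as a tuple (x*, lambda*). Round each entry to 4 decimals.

Form the Lagrangian:
  L(x, lambda) = (1/2) x^T Q x + c^T x + lambda^T (A x - b)
Stationarity (grad_x L = 0): Q x + c + A^T lambda = 0.
Primal feasibility: A x = b.

This gives the KKT block system:
  [ Q   A^T ] [ x     ]   [-c ]
  [ A    0  ] [ lambda ] = [ b ]

Solving the linear system:
  x*      = (0.6, -2.7)
  lambda* = (-13.3)
  f(x*)   = 41.1

x* = (0.6, -2.7), lambda* = (-13.3)


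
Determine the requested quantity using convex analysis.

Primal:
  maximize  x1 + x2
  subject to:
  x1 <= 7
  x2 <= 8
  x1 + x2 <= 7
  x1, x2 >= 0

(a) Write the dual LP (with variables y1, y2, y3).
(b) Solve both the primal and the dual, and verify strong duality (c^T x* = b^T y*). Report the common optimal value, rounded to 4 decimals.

The standard primal-dual pair for 'max c^T x s.t. A x <= b, x >= 0' is:
  Dual:  min b^T y  s.t.  A^T y >= c,  y >= 0.

So the dual LP is:
  minimize  7y1 + 8y2 + 7y3
  subject to:
    y1 + y3 >= 1
    y2 + y3 >= 1
    y1, y2, y3 >= 0

Solving the primal: x* = (0, 7).
  primal value c^T x* = 7.
Solving the dual: y* = (0, 0, 1).
  dual value b^T y* = 7.
Strong duality: c^T x* = b^T y*. Confirmed.

7


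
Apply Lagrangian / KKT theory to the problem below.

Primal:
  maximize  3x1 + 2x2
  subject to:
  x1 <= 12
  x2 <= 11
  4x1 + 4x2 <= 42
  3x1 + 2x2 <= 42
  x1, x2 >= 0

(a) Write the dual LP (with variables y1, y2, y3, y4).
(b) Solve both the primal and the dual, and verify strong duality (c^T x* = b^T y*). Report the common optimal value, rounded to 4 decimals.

The standard primal-dual pair for 'max c^T x s.t. A x <= b, x >= 0' is:
  Dual:  min b^T y  s.t.  A^T y >= c,  y >= 0.

So the dual LP is:
  minimize  12y1 + 11y2 + 42y3 + 42y4
  subject to:
    y1 + 4y3 + 3y4 >= 3
    y2 + 4y3 + 2y4 >= 2
    y1, y2, y3, y4 >= 0

Solving the primal: x* = (10.5, 0).
  primal value c^T x* = 31.5.
Solving the dual: y* = (0, 0, 0.75, 0).
  dual value b^T y* = 31.5.
Strong duality: c^T x* = b^T y*. Confirmed.

31.5


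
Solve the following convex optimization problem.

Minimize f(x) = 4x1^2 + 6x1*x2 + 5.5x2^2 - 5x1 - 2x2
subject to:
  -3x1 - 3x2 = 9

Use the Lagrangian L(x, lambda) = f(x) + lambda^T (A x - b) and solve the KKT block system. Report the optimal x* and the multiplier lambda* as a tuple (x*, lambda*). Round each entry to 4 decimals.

Form the Lagrangian:
  L(x, lambda) = (1/2) x^T Q x + c^T x + lambda^T (A x - b)
Stationarity (grad_x L = 0): Q x + c + A^T lambda = 0.
Primal feasibility: A x = b.

This gives the KKT block system:
  [ Q   A^T ] [ x     ]   [-c ]
  [ A    0  ] [ lambda ] = [ b ]

Solving the linear system:
  x*      = (-1.7143, -1.2857)
  lambda* = (-8.8095)
  f(x*)   = 45.2143

x* = (-1.7143, -1.2857), lambda* = (-8.8095)


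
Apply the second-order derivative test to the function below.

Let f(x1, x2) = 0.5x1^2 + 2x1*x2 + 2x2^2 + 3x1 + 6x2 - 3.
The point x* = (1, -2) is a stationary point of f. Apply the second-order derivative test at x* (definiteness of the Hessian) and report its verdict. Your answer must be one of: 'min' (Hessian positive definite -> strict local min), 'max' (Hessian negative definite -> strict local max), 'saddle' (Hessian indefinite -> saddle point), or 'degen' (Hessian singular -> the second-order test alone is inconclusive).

Compute the Hessian H = grad^2 f:
  H = [[1, 2], [2, 4]]
Verify stationarity: grad f(x*) = H x* + g = (0, 0).
Eigenvalues of H: 0, 5.
H has a zero eigenvalue (singular; positive semidefinite but not definite), so H is neither positive definite, negative definite, nor indefinite. The second-order test alone is inconclusive -> degen.
(Indeed, f is constant along the null direction of H through x*, so x* is not a strict local extremum.)

degen


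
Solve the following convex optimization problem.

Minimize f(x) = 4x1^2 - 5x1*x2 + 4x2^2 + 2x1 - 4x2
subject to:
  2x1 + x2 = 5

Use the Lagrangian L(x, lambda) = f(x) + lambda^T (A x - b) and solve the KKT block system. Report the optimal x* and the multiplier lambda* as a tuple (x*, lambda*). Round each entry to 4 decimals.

Form the Lagrangian:
  L(x, lambda) = (1/2) x^T Q x + c^T x + lambda^T (A x - b)
Stationarity (grad_x L = 0): Q x + c + A^T lambda = 0.
Primal feasibility: A x = b.

This gives the KKT block system:
  [ Q   A^T ] [ x     ]   [-c ]
  [ A    0  ] [ lambda ] = [ b ]

Solving the linear system:
  x*      = (1.5833, 1.8333)
  lambda* = (-2.75)
  f(x*)   = 4.7917

x* = (1.5833, 1.8333), lambda* = (-2.75)


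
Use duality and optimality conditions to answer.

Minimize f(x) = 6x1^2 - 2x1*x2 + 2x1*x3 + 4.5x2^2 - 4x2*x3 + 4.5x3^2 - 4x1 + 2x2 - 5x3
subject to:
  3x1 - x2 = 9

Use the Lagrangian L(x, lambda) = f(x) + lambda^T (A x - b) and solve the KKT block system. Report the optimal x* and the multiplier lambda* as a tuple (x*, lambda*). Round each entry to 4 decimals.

Form the Lagrangian:
  L(x, lambda) = (1/2) x^T Q x + c^T x + lambda^T (A x - b)
Stationarity (grad_x L = 0): Q x + c + A^T lambda = 0.
Primal feasibility: A x = b.

This gives the KKT block system:
  [ Q   A^T ] [ x     ]   [-c ]
  [ A    0  ] [ lambda ] = [ b ]

Solving the linear system:
  x*      = (2.6979, -0.9062, -0.4467)
  lambda* = (-9.7647)
  f(x*)   = 38.756

x* = (2.6979, -0.9062, -0.4467), lambda* = (-9.7647)


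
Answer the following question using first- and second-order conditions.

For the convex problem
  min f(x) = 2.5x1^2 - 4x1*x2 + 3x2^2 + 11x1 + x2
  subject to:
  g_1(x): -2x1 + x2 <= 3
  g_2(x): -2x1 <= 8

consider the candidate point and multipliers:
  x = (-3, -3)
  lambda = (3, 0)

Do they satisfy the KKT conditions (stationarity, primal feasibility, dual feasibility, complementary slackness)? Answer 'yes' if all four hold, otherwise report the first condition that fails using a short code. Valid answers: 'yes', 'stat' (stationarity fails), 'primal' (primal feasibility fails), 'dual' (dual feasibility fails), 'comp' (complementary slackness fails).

Gradient of f: grad f(x) = Q x + c = (8, -5)
Constraint values g_i(x) = a_i^T x - b_i:
  g_1((-3, -3)) = 0
  g_2((-3, -3)) = -2
Stationarity residual: grad f(x) + sum_i lambda_i a_i = (2, -2)
  -> stationarity FAILS
Primal feasibility (all g_i <= 0): OK
Dual feasibility (all lambda_i >= 0): OK
Complementary slackness (lambda_i * g_i(x) = 0 for all i): OK

Verdict: the first failing condition is stationarity -> stat.

stat


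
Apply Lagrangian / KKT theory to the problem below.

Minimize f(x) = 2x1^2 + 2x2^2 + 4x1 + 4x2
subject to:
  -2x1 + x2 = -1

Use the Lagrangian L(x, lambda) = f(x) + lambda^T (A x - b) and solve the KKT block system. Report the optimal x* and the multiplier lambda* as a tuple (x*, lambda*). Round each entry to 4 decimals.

Form the Lagrangian:
  L(x, lambda) = (1/2) x^T Q x + c^T x + lambda^T (A x - b)
Stationarity (grad_x L = 0): Q x + c + A^T lambda = 0.
Primal feasibility: A x = b.

This gives the KKT block system:
  [ Q   A^T ] [ x     ]   [-c ]
  [ A    0  ] [ lambda ] = [ b ]

Solving the linear system:
  x*      = (-0.2, -1.4)
  lambda* = (1.6)
  f(x*)   = -2.4

x* = (-0.2, -1.4), lambda* = (1.6)


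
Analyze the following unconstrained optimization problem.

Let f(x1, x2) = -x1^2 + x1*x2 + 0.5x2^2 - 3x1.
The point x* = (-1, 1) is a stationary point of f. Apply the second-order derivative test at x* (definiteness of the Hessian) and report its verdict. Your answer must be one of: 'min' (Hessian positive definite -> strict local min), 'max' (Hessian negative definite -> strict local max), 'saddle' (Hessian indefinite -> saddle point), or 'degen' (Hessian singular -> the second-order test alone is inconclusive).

Compute the Hessian H = grad^2 f:
  H = [[-2, 1], [1, 1]]
Verify stationarity: grad f(x*) = H x* + g = (0, 0).
Eigenvalues of H: -2.3028, 1.3028.
Eigenvalues have mixed signs, so H is indefinite -> x* is a saddle point.

saddle


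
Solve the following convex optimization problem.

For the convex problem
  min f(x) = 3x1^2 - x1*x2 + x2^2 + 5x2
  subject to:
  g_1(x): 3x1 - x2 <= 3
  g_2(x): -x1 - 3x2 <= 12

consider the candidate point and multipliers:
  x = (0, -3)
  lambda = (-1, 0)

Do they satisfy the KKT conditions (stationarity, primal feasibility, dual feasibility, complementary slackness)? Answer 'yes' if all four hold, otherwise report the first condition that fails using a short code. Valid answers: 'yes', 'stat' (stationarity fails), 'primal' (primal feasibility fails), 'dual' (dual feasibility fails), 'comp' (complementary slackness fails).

Gradient of f: grad f(x) = Q x + c = (3, -1)
Constraint values g_i(x) = a_i^T x - b_i:
  g_1((0, -3)) = 0
  g_2((0, -3)) = -3
Stationarity residual: grad f(x) + sum_i lambda_i a_i = (0, 0)
  -> stationarity OK
Primal feasibility (all g_i <= 0): OK
Dual feasibility (all lambda_i >= 0): FAILS
Complementary slackness (lambda_i * g_i(x) = 0 for all i): OK

Verdict: the first failing condition is dual_feasibility -> dual.

dual


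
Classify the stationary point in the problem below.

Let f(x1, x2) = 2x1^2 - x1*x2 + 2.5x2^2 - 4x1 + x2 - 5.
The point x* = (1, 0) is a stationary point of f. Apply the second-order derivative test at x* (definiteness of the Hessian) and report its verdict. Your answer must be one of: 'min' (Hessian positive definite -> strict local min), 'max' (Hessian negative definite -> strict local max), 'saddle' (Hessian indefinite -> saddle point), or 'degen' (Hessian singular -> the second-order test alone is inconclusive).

Compute the Hessian H = grad^2 f:
  H = [[4, -1], [-1, 5]]
Verify stationarity: grad f(x*) = H x* + g = (0, 0).
Eigenvalues of H: 3.382, 5.618.
Both eigenvalues > 0, so H is positive definite -> x* is a strict local min.

min


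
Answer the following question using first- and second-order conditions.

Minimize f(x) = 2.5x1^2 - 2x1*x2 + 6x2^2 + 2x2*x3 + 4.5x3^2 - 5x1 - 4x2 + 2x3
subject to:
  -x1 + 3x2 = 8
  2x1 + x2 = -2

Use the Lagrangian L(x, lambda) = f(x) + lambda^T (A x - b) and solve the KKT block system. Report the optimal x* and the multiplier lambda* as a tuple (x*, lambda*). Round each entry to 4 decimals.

Form the Lagrangian:
  L(x, lambda) = (1/2) x^T Q x + c^T x + lambda^T (A x - b)
Stationarity (grad_x L = 0): Q x + c + A^T lambda = 0.
Primal feasibility: A x = b.

This gives the KKT block system:
  [ Q   A^T ] [ x     ]   [-c ]
  [ A    0  ] [ lambda ] = [ b ]

Solving the linear system:
  x*      = (-2, 2, -0.6667)
  lambda* = (-9.1905, 4.9048)
  f(x*)   = 42

x* = (-2, 2, -0.6667), lambda* = (-9.1905, 4.9048)


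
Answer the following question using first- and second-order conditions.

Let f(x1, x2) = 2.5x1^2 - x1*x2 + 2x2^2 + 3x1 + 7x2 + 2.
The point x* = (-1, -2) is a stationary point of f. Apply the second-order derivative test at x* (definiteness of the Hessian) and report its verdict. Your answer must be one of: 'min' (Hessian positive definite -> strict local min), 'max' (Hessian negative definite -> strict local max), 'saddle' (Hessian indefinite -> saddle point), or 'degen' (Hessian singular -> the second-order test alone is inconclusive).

Compute the Hessian H = grad^2 f:
  H = [[5, -1], [-1, 4]]
Verify stationarity: grad f(x*) = H x* + g = (0, 0).
Eigenvalues of H: 3.382, 5.618.
Both eigenvalues > 0, so H is positive definite -> x* is a strict local min.

min


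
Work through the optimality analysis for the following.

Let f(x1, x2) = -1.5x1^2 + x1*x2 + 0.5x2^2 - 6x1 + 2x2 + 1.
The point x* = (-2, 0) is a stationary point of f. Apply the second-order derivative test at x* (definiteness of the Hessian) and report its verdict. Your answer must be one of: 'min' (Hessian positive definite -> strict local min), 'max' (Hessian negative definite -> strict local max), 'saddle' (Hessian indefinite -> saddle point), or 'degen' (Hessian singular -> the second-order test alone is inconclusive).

Compute the Hessian H = grad^2 f:
  H = [[-3, 1], [1, 1]]
Verify stationarity: grad f(x*) = H x* + g = (0, 0).
Eigenvalues of H: -3.2361, 1.2361.
Eigenvalues have mixed signs, so H is indefinite -> x* is a saddle point.

saddle


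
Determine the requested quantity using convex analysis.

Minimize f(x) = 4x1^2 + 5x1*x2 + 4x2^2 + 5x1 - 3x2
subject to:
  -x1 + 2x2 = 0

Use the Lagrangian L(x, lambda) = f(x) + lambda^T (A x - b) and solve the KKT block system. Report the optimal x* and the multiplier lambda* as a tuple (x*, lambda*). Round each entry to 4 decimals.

Form the Lagrangian:
  L(x, lambda) = (1/2) x^T Q x + c^T x + lambda^T (A x - b)
Stationarity (grad_x L = 0): Q x + c + A^T lambda = 0.
Primal feasibility: A x = b.

This gives the KKT block system:
  [ Q   A^T ] [ x     ]   [-c ]
  [ A    0  ] [ lambda ] = [ b ]

Solving the linear system:
  x*      = (-0.2333, -0.1167)
  lambda* = (2.55)
  f(x*)   = -0.4083

x* = (-0.2333, -0.1167), lambda* = (2.55)


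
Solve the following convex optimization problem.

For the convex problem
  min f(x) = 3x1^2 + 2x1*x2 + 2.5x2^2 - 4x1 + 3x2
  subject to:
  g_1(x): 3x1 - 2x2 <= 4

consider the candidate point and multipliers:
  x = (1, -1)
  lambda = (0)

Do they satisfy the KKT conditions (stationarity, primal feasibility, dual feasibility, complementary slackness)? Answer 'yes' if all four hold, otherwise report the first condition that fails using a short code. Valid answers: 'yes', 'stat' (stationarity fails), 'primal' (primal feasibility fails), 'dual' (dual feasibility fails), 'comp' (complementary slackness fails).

Gradient of f: grad f(x) = Q x + c = (0, 0)
Constraint values g_i(x) = a_i^T x - b_i:
  g_1((1, -1)) = 1
Stationarity residual: grad f(x) + sum_i lambda_i a_i = (0, 0)
  -> stationarity OK
Primal feasibility (all g_i <= 0): FAILS
Dual feasibility (all lambda_i >= 0): OK
Complementary slackness (lambda_i * g_i(x) = 0 for all i): OK

Verdict: the first failing condition is primal_feasibility -> primal.

primal


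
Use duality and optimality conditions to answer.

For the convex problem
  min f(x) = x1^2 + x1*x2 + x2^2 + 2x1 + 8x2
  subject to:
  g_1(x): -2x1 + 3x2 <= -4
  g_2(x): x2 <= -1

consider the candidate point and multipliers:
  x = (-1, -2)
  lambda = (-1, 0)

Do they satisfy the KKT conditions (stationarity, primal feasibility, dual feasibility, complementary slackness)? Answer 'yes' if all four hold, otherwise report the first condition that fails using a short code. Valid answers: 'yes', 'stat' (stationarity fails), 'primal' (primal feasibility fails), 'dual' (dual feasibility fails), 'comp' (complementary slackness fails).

Gradient of f: grad f(x) = Q x + c = (-2, 3)
Constraint values g_i(x) = a_i^T x - b_i:
  g_1((-1, -2)) = 0
  g_2((-1, -2)) = -1
Stationarity residual: grad f(x) + sum_i lambda_i a_i = (0, 0)
  -> stationarity OK
Primal feasibility (all g_i <= 0): OK
Dual feasibility (all lambda_i >= 0): FAILS
Complementary slackness (lambda_i * g_i(x) = 0 for all i): OK

Verdict: the first failing condition is dual_feasibility -> dual.

dual


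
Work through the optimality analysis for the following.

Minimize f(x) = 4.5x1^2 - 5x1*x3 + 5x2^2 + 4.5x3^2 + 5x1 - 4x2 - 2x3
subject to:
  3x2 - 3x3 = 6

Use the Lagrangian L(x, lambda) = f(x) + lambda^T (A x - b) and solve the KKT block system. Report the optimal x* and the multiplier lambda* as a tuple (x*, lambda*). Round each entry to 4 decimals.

Form the Lagrangian:
  L(x, lambda) = (1/2) x^T Q x + c^T x + lambda^T (A x - b)
Stationarity (grad_x L = 0): Q x + c + A^T lambda = 0.
Primal feasibility: A x = b.

This gives the KKT block system:
  [ Q   A^T ] [ x     ]   [-c ]
  [ A    0  ] [ lambda ] = [ b ]

Solving the linear system:
  x*      = (-1.1301, 0.9658, -1.0342)
  lambda* = (-1.8858)
  f(x*)   = 1.9349

x* = (-1.1301, 0.9658, -1.0342), lambda* = (-1.8858)


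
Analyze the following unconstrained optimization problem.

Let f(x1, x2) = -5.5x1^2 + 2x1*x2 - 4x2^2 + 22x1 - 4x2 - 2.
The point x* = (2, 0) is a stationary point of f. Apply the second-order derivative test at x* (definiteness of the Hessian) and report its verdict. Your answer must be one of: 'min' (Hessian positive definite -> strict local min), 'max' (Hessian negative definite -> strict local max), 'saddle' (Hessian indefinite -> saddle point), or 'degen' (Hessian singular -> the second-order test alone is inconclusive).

Compute the Hessian H = grad^2 f:
  H = [[-11, 2], [2, -8]]
Verify stationarity: grad f(x*) = H x* + g = (0, 0).
Eigenvalues of H: -12, -7.
Both eigenvalues < 0, so H is negative definite -> x* is a strict local max.

max


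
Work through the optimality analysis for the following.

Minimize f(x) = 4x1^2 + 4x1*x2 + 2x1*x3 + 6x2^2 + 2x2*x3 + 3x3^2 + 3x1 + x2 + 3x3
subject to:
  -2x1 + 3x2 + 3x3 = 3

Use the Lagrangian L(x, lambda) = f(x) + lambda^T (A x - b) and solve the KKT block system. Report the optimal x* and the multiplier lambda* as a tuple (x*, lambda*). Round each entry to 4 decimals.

Form the Lagrangian:
  L(x, lambda) = (1/2) x^T Q x + c^T x + lambda^T (A x - b)
Stationarity (grad_x L = 0): Q x + c + A^T lambda = 0.
Primal feasibility: A x = b.

This gives the KKT block system:
  [ Q   A^T ] [ x     ]   [-c ]
  [ A    0  ] [ lambda ] = [ b ]

Solving the linear system:
  x*      = (-0.8055, 0.3902, 0.0728)
  lambda* = (-0.8687)
  f(x*)   = 0.3992

x* = (-0.8055, 0.3902, 0.0728), lambda* = (-0.8687)


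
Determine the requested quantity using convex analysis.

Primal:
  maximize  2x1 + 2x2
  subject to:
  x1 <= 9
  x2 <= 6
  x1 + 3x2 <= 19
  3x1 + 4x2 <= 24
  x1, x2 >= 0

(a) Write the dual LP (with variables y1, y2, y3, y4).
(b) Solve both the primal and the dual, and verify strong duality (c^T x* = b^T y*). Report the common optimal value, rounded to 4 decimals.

The standard primal-dual pair for 'max c^T x s.t. A x <= b, x >= 0' is:
  Dual:  min b^T y  s.t.  A^T y >= c,  y >= 0.

So the dual LP is:
  minimize  9y1 + 6y2 + 19y3 + 24y4
  subject to:
    y1 + y3 + 3y4 >= 2
    y2 + 3y3 + 4y4 >= 2
    y1, y2, y3, y4 >= 0

Solving the primal: x* = (8, 0).
  primal value c^T x* = 16.
Solving the dual: y* = (0, 0, 0, 0.6667).
  dual value b^T y* = 16.
Strong duality: c^T x* = b^T y*. Confirmed.

16


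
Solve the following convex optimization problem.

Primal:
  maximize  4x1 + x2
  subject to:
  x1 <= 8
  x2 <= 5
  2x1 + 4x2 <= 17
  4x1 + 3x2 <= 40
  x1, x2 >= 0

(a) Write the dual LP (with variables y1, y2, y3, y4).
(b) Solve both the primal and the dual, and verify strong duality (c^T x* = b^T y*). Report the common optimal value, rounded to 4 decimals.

The standard primal-dual pair for 'max c^T x s.t. A x <= b, x >= 0' is:
  Dual:  min b^T y  s.t.  A^T y >= c,  y >= 0.

So the dual LP is:
  minimize  8y1 + 5y2 + 17y3 + 40y4
  subject to:
    y1 + 2y3 + 4y4 >= 4
    y2 + 4y3 + 3y4 >= 1
    y1, y2, y3, y4 >= 0

Solving the primal: x* = (8, 0.25).
  primal value c^T x* = 32.25.
Solving the dual: y* = (3.5, 0, 0.25, 0).
  dual value b^T y* = 32.25.
Strong duality: c^T x* = b^T y*. Confirmed.

32.25


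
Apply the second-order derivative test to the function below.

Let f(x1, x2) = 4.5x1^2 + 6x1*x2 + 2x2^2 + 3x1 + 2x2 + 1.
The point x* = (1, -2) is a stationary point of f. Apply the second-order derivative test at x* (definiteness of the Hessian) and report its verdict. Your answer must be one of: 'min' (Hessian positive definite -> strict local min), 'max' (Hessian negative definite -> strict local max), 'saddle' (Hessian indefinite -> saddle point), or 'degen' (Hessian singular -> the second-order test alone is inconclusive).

Compute the Hessian H = grad^2 f:
  H = [[9, 6], [6, 4]]
Verify stationarity: grad f(x*) = H x* + g = (0, 0).
Eigenvalues of H: 0, 13.
H has a zero eigenvalue (singular; positive semidefinite but not definite), so H is neither positive definite, negative definite, nor indefinite. The second-order test alone is inconclusive -> degen.
(Indeed, f is constant along the null direction of H through x*, so x* is not a strict local extremum.)

degen


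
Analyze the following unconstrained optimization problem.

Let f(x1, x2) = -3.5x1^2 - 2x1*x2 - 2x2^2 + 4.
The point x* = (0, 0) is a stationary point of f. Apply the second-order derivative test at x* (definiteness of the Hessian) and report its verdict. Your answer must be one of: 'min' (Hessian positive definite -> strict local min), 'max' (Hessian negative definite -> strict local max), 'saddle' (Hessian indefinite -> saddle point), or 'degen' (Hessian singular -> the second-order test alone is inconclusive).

Compute the Hessian H = grad^2 f:
  H = [[-7, -2], [-2, -4]]
Verify stationarity: grad f(x*) = H x* + g = (0, 0).
Eigenvalues of H: -8, -3.
Both eigenvalues < 0, so H is negative definite -> x* is a strict local max.

max


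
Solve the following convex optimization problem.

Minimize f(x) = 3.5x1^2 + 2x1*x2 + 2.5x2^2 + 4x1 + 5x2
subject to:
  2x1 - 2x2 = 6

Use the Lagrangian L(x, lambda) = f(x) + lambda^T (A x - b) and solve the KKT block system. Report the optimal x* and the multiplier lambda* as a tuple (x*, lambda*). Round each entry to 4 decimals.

Form the Lagrangian:
  L(x, lambda) = (1/2) x^T Q x + c^T x + lambda^T (A x - b)
Stationarity (grad_x L = 0): Q x + c + A^T lambda = 0.
Primal feasibility: A x = b.

This gives the KKT block system:
  [ Q   A^T ] [ x     ]   [-c ]
  [ A    0  ] [ lambda ] = [ b ]

Solving the linear system:
  x*      = (0.75, -2.25)
  lambda* = (-2.375)
  f(x*)   = 3

x* = (0.75, -2.25), lambda* = (-2.375)


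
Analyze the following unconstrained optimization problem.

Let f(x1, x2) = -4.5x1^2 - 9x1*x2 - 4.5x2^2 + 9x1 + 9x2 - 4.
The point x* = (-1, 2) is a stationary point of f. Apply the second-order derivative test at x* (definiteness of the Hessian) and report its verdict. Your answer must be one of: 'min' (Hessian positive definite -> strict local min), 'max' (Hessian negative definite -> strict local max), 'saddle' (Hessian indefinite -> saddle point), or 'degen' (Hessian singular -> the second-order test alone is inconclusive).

Compute the Hessian H = grad^2 f:
  H = [[-9, -9], [-9, -9]]
Verify stationarity: grad f(x*) = H x* + g = (0, 0).
Eigenvalues of H: -18, 0.
H has a zero eigenvalue (singular; negative semidefinite but not definite), so H is neither positive definite, negative definite, nor indefinite. The second-order test alone is inconclusive -> degen.
(Indeed, f is constant along the null direction of H through x*, so x* is not a strict local extremum.)

degen


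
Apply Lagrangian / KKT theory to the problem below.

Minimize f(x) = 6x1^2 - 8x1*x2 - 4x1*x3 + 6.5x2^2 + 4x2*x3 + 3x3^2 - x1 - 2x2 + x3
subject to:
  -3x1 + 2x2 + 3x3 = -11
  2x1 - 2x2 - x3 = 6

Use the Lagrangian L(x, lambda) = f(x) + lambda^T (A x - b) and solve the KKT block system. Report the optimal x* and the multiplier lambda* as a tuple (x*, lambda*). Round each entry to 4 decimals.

Form the Lagrangian:
  L(x, lambda) = (1/2) x^T Q x + c^T x + lambda^T (A x - b)
Stationarity (grad_x L = 0): Q x + c + A^T lambda = 0.
Primal feasibility: A x = b.

This gives the KKT block system:
  [ Q   A^T ] [ x     ]   [-c ]
  [ A    0  ] [ lambda ] = [ b ]

Solving the linear system:
  x*      = (1.736, -0.448, -1.632)
  lambda* = (1.704, -12.416)
  f(x*)   = 45.384

x* = (1.736, -0.448, -1.632), lambda* = (1.704, -12.416)


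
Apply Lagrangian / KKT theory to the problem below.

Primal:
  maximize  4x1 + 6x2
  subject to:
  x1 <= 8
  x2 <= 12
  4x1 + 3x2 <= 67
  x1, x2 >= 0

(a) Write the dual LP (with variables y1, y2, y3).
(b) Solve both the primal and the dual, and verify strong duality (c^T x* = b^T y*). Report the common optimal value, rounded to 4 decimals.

The standard primal-dual pair for 'max c^T x s.t. A x <= b, x >= 0' is:
  Dual:  min b^T y  s.t.  A^T y >= c,  y >= 0.

So the dual LP is:
  minimize  8y1 + 12y2 + 67y3
  subject to:
    y1 + 4y3 >= 4
    y2 + 3y3 >= 6
    y1, y2, y3 >= 0

Solving the primal: x* = (7.75, 12).
  primal value c^T x* = 103.
Solving the dual: y* = (0, 3, 1).
  dual value b^T y* = 103.
Strong duality: c^T x* = b^T y*. Confirmed.

103


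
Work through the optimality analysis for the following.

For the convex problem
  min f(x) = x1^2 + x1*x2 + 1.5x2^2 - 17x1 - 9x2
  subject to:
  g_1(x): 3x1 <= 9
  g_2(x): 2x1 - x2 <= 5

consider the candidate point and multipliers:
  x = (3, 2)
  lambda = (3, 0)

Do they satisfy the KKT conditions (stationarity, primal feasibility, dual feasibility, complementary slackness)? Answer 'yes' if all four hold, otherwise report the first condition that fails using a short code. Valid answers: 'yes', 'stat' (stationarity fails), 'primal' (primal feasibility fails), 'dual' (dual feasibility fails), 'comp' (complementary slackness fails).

Gradient of f: grad f(x) = Q x + c = (-9, 0)
Constraint values g_i(x) = a_i^T x - b_i:
  g_1((3, 2)) = 0
  g_2((3, 2)) = -1
Stationarity residual: grad f(x) + sum_i lambda_i a_i = (0, 0)
  -> stationarity OK
Primal feasibility (all g_i <= 0): OK
Dual feasibility (all lambda_i >= 0): OK
Complementary slackness (lambda_i * g_i(x) = 0 for all i): OK

Verdict: yes, KKT holds.

yes


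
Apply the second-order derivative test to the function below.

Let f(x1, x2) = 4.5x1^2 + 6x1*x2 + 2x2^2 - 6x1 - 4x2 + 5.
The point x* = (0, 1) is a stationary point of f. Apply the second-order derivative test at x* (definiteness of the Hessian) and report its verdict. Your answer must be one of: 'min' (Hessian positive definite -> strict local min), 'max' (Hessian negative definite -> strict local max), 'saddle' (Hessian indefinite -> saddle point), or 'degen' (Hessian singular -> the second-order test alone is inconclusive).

Compute the Hessian H = grad^2 f:
  H = [[9, 6], [6, 4]]
Verify stationarity: grad f(x*) = H x* + g = (0, 0).
Eigenvalues of H: 0, 13.
H has a zero eigenvalue (singular; positive semidefinite but not definite), so H is neither positive definite, negative definite, nor indefinite. The second-order test alone is inconclusive -> degen.
(Indeed, f is constant along the null direction of H through x*, so x* is not a strict local extremum.)

degen


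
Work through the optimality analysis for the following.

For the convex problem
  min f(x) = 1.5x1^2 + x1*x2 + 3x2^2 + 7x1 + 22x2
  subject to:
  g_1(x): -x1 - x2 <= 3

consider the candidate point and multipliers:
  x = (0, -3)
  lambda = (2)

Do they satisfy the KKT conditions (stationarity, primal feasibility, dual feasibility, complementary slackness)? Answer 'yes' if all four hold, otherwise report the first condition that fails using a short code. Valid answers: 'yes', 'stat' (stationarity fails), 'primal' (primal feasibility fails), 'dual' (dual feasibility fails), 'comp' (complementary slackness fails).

Gradient of f: grad f(x) = Q x + c = (4, 4)
Constraint values g_i(x) = a_i^T x - b_i:
  g_1((0, -3)) = 0
Stationarity residual: grad f(x) + sum_i lambda_i a_i = (2, 2)
  -> stationarity FAILS
Primal feasibility (all g_i <= 0): OK
Dual feasibility (all lambda_i >= 0): OK
Complementary slackness (lambda_i * g_i(x) = 0 for all i): OK

Verdict: the first failing condition is stationarity -> stat.

stat


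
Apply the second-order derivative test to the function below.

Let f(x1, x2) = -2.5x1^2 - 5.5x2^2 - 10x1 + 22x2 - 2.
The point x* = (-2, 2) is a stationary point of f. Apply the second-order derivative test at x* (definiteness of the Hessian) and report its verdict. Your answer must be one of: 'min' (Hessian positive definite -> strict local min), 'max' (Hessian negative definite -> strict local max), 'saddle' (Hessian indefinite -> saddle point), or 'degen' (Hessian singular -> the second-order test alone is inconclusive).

Compute the Hessian H = grad^2 f:
  H = [[-5, 0], [0, -11]]
Verify stationarity: grad f(x*) = H x* + g = (0, 0).
Eigenvalues of H: -11, -5.
Both eigenvalues < 0, so H is negative definite -> x* is a strict local max.

max


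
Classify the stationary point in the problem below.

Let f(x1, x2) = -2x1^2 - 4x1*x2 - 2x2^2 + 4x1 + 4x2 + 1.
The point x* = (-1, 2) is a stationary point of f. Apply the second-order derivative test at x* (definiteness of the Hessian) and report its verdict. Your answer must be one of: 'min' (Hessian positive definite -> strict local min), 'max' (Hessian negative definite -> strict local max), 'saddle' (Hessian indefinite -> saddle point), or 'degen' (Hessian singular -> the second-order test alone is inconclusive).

Compute the Hessian H = grad^2 f:
  H = [[-4, -4], [-4, -4]]
Verify stationarity: grad f(x*) = H x* + g = (0, 0).
Eigenvalues of H: -8, 0.
H has a zero eigenvalue (singular; negative semidefinite but not definite), so H is neither positive definite, negative definite, nor indefinite. The second-order test alone is inconclusive -> degen.
(Indeed, f is constant along the null direction of H through x*, so x* is not a strict local extremum.)

degen


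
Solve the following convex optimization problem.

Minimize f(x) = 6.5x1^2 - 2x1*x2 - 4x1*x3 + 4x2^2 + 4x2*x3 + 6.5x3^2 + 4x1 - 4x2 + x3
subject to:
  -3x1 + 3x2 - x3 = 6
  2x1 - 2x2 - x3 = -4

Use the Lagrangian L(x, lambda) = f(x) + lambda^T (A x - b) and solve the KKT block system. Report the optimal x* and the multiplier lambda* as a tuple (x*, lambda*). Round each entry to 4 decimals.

Form the Lagrangian:
  L(x, lambda) = (1/2) x^T Q x + c^T x + lambda^T (A x - b)
Stationarity (grad_x L = 0): Q x + c + A^T lambda = 0.
Primal feasibility: A x = b.

This gives the KKT block system:
  [ Q   A^T ] [ x     ]   [-c ]
  [ A    0  ] [ lambda ] = [ b ]

Solving the linear system:
  x*      = (-0.7059, 1.2941, 0)
  lambda* = (2.0471, 6.9529)
  f(x*)   = 3.7647

x* = (-0.7059, 1.2941, 0), lambda* = (2.0471, 6.9529)


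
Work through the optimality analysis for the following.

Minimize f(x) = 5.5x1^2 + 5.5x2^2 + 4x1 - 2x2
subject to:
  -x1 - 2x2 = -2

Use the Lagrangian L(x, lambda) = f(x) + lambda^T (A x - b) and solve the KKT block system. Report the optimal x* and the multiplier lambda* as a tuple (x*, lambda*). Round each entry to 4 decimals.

Form the Lagrangian:
  L(x, lambda) = (1/2) x^T Q x + c^T x + lambda^T (A x - b)
Stationarity (grad_x L = 0): Q x + c + A^T lambda = 0.
Primal feasibility: A x = b.

This gives the KKT block system:
  [ Q   A^T ] [ x     ]   [-c ]
  [ A    0  ] [ lambda ] = [ b ]

Solving the linear system:
  x*      = (0.0364, 0.9818)
  lambda* = (4.4)
  f(x*)   = 3.4909

x* = (0.0364, 0.9818), lambda* = (4.4)


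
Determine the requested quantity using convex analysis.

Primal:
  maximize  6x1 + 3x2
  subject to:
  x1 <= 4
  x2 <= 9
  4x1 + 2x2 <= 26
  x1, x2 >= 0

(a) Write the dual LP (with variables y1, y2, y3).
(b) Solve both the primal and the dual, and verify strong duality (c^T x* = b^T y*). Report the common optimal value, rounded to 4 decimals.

The standard primal-dual pair for 'max c^T x s.t. A x <= b, x >= 0' is:
  Dual:  min b^T y  s.t.  A^T y >= c,  y >= 0.

So the dual LP is:
  minimize  4y1 + 9y2 + 26y3
  subject to:
    y1 + 4y3 >= 6
    y2 + 2y3 >= 3
    y1, y2, y3 >= 0

Solving the primal: x* = (2, 9).
  primal value c^T x* = 39.
Solving the dual: y* = (0, 0, 1.5).
  dual value b^T y* = 39.
Strong duality: c^T x* = b^T y*. Confirmed.

39


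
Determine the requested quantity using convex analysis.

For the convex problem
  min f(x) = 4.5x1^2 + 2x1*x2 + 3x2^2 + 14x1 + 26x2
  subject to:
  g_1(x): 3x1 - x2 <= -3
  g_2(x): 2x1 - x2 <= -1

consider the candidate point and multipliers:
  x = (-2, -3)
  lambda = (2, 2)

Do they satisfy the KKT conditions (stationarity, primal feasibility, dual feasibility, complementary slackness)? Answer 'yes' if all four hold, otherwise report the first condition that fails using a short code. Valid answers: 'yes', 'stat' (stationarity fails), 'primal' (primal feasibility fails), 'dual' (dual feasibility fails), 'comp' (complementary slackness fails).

Gradient of f: grad f(x) = Q x + c = (-10, 4)
Constraint values g_i(x) = a_i^T x - b_i:
  g_1((-2, -3)) = 0
  g_2((-2, -3)) = 0
Stationarity residual: grad f(x) + sum_i lambda_i a_i = (0, 0)
  -> stationarity OK
Primal feasibility (all g_i <= 0): OK
Dual feasibility (all lambda_i >= 0): OK
Complementary slackness (lambda_i * g_i(x) = 0 for all i): OK

Verdict: yes, KKT holds.

yes


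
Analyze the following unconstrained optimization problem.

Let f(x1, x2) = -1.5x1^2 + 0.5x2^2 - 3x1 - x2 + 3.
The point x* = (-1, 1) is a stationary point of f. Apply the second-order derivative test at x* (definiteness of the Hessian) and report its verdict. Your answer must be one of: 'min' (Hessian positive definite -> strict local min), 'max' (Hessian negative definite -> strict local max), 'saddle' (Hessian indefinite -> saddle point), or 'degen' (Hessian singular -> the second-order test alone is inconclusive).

Compute the Hessian H = grad^2 f:
  H = [[-3, 0], [0, 1]]
Verify stationarity: grad f(x*) = H x* + g = (0, 0).
Eigenvalues of H: -3, 1.
Eigenvalues have mixed signs, so H is indefinite -> x* is a saddle point.

saddle


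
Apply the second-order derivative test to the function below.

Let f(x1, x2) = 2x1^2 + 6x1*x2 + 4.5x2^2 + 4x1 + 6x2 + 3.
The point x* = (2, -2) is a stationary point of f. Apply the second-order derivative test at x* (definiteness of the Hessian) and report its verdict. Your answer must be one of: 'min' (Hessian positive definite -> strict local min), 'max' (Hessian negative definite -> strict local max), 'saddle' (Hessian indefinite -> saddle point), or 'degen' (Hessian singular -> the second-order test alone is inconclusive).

Compute the Hessian H = grad^2 f:
  H = [[4, 6], [6, 9]]
Verify stationarity: grad f(x*) = H x* + g = (0, 0).
Eigenvalues of H: 0, 13.
H has a zero eigenvalue (singular; positive semidefinite but not definite), so H is neither positive definite, negative definite, nor indefinite. The second-order test alone is inconclusive -> degen.
(Indeed, f is constant along the null direction of H through x*, so x* is not a strict local extremum.)

degen


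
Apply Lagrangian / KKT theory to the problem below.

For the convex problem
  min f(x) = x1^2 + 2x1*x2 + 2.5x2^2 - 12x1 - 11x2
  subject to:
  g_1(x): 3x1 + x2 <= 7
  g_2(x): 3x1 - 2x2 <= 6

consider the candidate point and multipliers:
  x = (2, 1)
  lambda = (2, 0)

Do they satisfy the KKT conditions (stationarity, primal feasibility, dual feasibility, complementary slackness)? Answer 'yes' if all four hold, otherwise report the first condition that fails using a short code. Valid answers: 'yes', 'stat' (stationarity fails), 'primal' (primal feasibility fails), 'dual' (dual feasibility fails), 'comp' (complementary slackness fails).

Gradient of f: grad f(x) = Q x + c = (-6, -2)
Constraint values g_i(x) = a_i^T x - b_i:
  g_1((2, 1)) = 0
  g_2((2, 1)) = -2
Stationarity residual: grad f(x) + sum_i lambda_i a_i = (0, 0)
  -> stationarity OK
Primal feasibility (all g_i <= 0): OK
Dual feasibility (all lambda_i >= 0): OK
Complementary slackness (lambda_i * g_i(x) = 0 for all i): OK

Verdict: yes, KKT holds.

yes


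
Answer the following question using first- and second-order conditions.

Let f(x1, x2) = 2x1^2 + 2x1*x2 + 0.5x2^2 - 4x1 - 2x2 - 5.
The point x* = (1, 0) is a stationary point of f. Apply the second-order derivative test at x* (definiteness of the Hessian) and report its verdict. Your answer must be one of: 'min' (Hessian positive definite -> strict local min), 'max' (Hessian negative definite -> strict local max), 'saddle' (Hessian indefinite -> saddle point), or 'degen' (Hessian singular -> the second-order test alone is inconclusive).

Compute the Hessian H = grad^2 f:
  H = [[4, 2], [2, 1]]
Verify stationarity: grad f(x*) = H x* + g = (0, 0).
Eigenvalues of H: 0, 5.
H has a zero eigenvalue (singular; positive semidefinite but not definite), so H is neither positive definite, negative definite, nor indefinite. The second-order test alone is inconclusive -> degen.
(Indeed, f is constant along the null direction of H through x*, so x* is not a strict local extremum.)

degen


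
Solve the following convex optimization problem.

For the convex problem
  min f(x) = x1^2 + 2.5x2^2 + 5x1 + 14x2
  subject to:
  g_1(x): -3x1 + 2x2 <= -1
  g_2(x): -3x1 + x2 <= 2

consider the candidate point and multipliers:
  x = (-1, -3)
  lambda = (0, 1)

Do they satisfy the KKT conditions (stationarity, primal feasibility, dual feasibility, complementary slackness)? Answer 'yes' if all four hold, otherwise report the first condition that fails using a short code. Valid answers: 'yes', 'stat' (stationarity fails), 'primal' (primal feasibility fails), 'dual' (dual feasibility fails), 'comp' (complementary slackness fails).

Gradient of f: grad f(x) = Q x + c = (3, -1)
Constraint values g_i(x) = a_i^T x - b_i:
  g_1((-1, -3)) = -2
  g_2((-1, -3)) = -2
Stationarity residual: grad f(x) + sum_i lambda_i a_i = (0, 0)
  -> stationarity OK
Primal feasibility (all g_i <= 0): OK
Dual feasibility (all lambda_i >= 0): OK
Complementary slackness (lambda_i * g_i(x) = 0 for all i): FAILS

Verdict: the first failing condition is complementary_slackness -> comp.

comp


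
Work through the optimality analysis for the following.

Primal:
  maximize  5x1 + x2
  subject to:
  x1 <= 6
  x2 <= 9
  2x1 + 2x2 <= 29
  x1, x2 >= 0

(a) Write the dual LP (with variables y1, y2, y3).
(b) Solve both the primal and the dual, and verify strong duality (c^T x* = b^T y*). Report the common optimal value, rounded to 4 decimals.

The standard primal-dual pair for 'max c^T x s.t. A x <= b, x >= 0' is:
  Dual:  min b^T y  s.t.  A^T y >= c,  y >= 0.

So the dual LP is:
  minimize  6y1 + 9y2 + 29y3
  subject to:
    y1 + 2y3 >= 5
    y2 + 2y3 >= 1
    y1, y2, y3 >= 0

Solving the primal: x* = (6, 8.5).
  primal value c^T x* = 38.5.
Solving the dual: y* = (4, 0, 0.5).
  dual value b^T y* = 38.5.
Strong duality: c^T x* = b^T y*. Confirmed.

38.5
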